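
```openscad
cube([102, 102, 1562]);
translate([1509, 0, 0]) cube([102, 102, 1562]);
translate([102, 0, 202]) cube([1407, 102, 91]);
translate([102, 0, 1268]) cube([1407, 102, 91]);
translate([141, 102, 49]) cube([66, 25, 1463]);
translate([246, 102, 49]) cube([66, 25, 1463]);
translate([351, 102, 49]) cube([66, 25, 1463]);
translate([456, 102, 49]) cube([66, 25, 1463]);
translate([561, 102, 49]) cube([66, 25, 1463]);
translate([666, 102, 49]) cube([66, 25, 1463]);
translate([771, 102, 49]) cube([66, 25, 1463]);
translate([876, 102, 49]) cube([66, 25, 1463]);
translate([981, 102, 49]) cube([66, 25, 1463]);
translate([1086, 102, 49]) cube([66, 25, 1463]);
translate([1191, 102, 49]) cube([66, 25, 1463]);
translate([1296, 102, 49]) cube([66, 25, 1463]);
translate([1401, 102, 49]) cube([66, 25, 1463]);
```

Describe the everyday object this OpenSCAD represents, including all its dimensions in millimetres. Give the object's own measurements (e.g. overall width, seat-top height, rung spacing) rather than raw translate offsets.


A fence section. Two 102×102 mm posts, 1562 mm tall, stand on the floor with a clear span of 1407 mm between their inner faces. Two horizontal rails of 102×91 mm section span the gap between the posts with their undersides at z = 202 mm and z = 1268 mm, flush with the posts' −y face. 13 pickets, each 66 mm wide, 25 mm thick and 1463 mm tall, are fixed to the +y face of the rails with their bottoms at z = 49 mm, spaced across the span with a 39 mm gap after the −x post and between neighbouring pickets, with 42 mm left before the +x post.


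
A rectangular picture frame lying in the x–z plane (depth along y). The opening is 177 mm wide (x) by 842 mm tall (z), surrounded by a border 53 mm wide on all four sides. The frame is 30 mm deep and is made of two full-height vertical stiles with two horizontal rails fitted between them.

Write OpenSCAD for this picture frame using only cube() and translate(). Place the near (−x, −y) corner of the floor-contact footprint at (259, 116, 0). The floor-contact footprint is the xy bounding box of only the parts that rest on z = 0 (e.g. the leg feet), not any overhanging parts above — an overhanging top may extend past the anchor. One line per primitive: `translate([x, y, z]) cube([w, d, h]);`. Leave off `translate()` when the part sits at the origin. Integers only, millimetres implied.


translate([259, 116, 0]) cube([53, 30, 948]);
translate([489, 116, 0]) cube([53, 30, 948]);
translate([312, 116, 0]) cube([177, 30, 53]);
translate([312, 116, 895]) cube([177, 30, 53]);


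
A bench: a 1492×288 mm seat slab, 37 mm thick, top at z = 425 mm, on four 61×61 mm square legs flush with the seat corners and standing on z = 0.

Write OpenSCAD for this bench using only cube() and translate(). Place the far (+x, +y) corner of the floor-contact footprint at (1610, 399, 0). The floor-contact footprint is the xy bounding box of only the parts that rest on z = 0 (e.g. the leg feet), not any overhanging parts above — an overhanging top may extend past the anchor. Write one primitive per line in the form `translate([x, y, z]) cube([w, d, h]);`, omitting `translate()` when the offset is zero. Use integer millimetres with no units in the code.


// leg_h = 425 − 37 = 388
translate([118, 111, 388]) cube([1492, 288, 37]);
translate([118, 111, 0]) cube([61, 61, 388]);
translate([118, 338, 0]) cube([61, 61, 388]);
translate([1549, 111, 0]) cube([61, 61, 388]);
translate([1549, 338, 0]) cube([61, 61, 388]);


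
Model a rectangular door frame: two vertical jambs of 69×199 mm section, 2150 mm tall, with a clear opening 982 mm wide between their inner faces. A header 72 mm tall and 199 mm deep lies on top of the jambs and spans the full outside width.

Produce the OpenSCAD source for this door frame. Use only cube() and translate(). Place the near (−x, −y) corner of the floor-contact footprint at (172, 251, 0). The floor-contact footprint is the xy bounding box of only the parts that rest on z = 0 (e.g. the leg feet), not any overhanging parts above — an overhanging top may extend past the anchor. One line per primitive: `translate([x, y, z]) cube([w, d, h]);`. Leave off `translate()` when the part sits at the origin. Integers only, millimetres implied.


translate([172, 251, 0]) cube([69, 199, 2150]);
translate([1223, 251, 0]) cube([69, 199, 2150]);
translate([172, 251, 2150]) cube([1120, 199, 72]);


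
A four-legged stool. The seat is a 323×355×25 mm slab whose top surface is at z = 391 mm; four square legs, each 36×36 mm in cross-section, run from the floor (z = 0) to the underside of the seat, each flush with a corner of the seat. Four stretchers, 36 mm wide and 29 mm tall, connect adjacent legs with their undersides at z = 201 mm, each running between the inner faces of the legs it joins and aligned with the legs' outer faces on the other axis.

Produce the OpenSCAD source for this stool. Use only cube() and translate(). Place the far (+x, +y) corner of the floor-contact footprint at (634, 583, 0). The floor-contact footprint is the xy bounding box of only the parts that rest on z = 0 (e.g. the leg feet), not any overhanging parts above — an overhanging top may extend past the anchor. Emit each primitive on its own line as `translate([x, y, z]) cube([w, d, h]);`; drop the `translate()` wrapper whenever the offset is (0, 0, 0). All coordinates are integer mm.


translate([311, 228, 366]) cube([323, 355, 25]);
translate([311, 228, 0]) cube([36, 36, 366]);
translate([598, 228, 0]) cube([36, 36, 366]);
translate([311, 547, 0]) cube([36, 36, 366]);
translate([598, 547, 0]) cube([36, 36, 366]);
translate([347, 228, 201]) cube([251, 36, 29]);
translate([347, 547, 201]) cube([251, 36, 29]);
translate([311, 264, 201]) cube([36, 283, 29]);
translate([598, 264, 201]) cube([36, 283, 29]);


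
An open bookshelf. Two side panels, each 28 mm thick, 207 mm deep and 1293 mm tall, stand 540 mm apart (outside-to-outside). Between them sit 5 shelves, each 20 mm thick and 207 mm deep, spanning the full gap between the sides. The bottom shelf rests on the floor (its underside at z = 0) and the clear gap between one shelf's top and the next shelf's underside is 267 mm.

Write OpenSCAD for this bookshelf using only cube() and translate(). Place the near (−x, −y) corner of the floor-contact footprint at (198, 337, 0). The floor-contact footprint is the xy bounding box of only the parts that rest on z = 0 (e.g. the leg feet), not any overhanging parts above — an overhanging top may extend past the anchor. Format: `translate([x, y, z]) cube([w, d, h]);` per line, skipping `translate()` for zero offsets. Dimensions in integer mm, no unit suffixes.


translate([198, 337, 0]) cube([28, 207, 1293]);
translate([710, 337, 0]) cube([28, 207, 1293]);
translate([226, 337, 0]) cube([484, 207, 20]);
translate([226, 337, 287]) cube([484, 207, 20]);
translate([226, 337, 574]) cube([484, 207, 20]);
translate([226, 337, 861]) cube([484, 207, 20]);
translate([226, 337, 1148]) cube([484, 207, 20]);


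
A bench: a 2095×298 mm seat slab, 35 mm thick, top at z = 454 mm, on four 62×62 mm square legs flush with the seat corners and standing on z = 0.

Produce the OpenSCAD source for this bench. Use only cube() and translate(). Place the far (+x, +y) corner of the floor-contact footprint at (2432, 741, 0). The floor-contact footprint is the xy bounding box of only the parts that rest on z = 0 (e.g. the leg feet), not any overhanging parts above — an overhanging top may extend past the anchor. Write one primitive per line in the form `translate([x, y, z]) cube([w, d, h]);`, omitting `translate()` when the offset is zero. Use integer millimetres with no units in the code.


// leg_h = 454 − 35 = 419
translate([337, 443, 419]) cube([2095, 298, 35]);
translate([337, 443, 0]) cube([62, 62, 419]);
translate([337, 679, 0]) cube([62, 62, 419]);
translate([2370, 443, 0]) cube([62, 62, 419]);
translate([2370, 679, 0]) cube([62, 62, 419]);


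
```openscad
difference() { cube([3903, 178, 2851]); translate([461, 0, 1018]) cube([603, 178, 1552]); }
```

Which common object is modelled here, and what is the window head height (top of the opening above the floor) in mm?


A wall with a window opening. The window head height is 2570 mm.

A wall with a rectangular opening subtracted — a window. Sill at z = 1018, opening 1552 mm tall, so the head is at 1018 + 1552 = 2570 mm.


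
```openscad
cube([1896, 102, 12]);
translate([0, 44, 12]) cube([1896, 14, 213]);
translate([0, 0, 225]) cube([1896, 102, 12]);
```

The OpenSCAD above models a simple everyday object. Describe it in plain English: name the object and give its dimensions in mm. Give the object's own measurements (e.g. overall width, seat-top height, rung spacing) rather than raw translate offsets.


An I-beam lying along x, 1896 mm long. Overall section height 237 mm. Two flanges 102 mm wide (y) and 12 mm thick, one on the floor and one at the top; a web 14 mm thick runs between them, centred on the flange width.


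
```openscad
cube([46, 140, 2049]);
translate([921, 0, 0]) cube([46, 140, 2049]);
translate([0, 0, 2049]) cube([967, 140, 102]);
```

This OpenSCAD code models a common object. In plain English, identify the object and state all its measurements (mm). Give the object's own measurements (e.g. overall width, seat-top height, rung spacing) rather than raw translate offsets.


A door frame. The clear opening is 875 mm wide and 2049 mm high. Two 46 mm wide jambs, 140 mm deep, stand either side of the opening from the floor to the top of the opening. A 102 mm thick head sits across the top of both jambs, spanning the full outside width of the frame.


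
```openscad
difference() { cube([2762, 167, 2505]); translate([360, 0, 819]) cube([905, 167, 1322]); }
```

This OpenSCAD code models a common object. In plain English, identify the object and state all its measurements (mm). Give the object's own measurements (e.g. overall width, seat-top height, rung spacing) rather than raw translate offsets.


A wall 2762 mm long (x), 167 mm thick (y), 2505 mm tall, with a rectangular window opening cut through it. The opening is 905 mm wide and 1322 mm tall; its sill is at z = 819 mm and its near (−x) edge is 360 mm from the wall's −x end. The opening passes through the full wall thickness.


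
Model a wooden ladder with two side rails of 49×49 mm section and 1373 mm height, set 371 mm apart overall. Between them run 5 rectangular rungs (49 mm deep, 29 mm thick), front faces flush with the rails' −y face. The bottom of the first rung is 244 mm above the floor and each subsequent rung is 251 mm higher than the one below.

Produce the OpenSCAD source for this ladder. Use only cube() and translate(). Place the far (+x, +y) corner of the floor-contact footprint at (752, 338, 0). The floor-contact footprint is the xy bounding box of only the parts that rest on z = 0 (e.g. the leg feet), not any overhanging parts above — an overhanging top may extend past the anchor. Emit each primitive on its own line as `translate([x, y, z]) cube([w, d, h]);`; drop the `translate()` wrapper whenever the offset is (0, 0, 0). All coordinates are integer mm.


translate([381, 289, 0]) cube([49, 49, 1373]);
translate([703, 289, 0]) cube([49, 49, 1373]);
translate([430, 289, 244]) cube([273, 49, 29]);
translate([430, 289, 495]) cube([273, 49, 29]);
translate([430, 289, 746]) cube([273, 49, 29]);
translate([430, 289, 997]) cube([273, 49, 29]);
translate([430, 289, 1248]) cube([273, 49, 29]);


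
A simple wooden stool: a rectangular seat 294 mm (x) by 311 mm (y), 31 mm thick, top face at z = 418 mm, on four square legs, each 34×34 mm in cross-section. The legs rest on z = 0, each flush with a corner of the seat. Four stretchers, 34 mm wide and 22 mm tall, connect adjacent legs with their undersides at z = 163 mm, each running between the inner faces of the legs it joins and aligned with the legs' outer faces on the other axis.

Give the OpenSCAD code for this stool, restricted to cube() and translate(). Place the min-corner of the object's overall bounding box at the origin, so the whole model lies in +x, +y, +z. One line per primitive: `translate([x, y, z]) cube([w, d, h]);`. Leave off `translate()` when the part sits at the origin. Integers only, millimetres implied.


// leg_h = 418 - 31 = 387
// stretcher span = 294 - 2*34 = 226
translate([0, 0, 387]) cube([294, 311, 31]);
cube([34, 34, 387]);
translate([260, 0, 0]) cube([34, 34, 387]);
translate([0, 277, 0]) cube([34, 34, 387]);
translate([260, 277, 0]) cube([34, 34, 387]);
translate([34, 0, 163]) cube([226, 34, 22]);
translate([34, 277, 163]) cube([226, 34, 22]);
translate([0, 34, 163]) cube([34, 243, 22]);
translate([260, 34, 163]) cube([34, 243, 22]);


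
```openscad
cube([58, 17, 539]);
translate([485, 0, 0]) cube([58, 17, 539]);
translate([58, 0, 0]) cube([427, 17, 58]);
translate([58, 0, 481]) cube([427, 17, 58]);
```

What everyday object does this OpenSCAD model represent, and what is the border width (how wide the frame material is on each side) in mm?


A picture frame. The border width is 58 mm.

Four thin pieces enclosing a rectangular opening — a picture frame. The two full-height stiles are 539 mm tall; the top rail sits at z = 481 and is 58 mm tall, so the border above the opening is 539 − 481 = 58 mm, matching the stile x-width.


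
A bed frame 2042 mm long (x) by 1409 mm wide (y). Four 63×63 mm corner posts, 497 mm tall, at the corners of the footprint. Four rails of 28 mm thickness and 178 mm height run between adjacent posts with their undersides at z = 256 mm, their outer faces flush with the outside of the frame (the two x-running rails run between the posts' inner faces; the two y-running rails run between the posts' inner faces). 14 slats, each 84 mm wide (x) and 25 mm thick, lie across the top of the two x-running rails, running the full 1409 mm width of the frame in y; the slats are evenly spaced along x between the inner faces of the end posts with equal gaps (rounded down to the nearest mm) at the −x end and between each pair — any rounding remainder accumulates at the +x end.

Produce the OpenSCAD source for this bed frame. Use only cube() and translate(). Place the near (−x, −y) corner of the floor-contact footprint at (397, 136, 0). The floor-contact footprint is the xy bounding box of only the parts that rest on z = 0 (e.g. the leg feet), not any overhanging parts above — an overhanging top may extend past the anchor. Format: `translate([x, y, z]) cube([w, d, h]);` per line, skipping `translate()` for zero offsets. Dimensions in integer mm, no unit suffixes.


translate([397, 136, 0]) cube([63, 63, 497]);
translate([397, 1482, 0]) cube([63, 63, 497]);
translate([2376, 136, 0]) cube([63, 63, 497]);
translate([2376, 1482, 0]) cube([63, 63, 497]);
translate([460, 136, 256]) cube([1916, 28, 178]);
translate([460, 1517, 256]) cube([1916, 28, 178]);
translate([397, 199, 256]) cube([28, 1283, 178]);
translate([2411, 199, 256]) cube([28, 1283, 178]);
translate([509, 136, 434]) cube([84, 1409, 25]);
translate([642, 136, 434]) cube([84, 1409, 25]);
translate([775, 136, 434]) cube([84, 1409, 25]);
translate([908, 136, 434]) cube([84, 1409, 25]);
translate([1041, 136, 434]) cube([84, 1409, 25]);
translate([1174, 136, 434]) cube([84, 1409, 25]);
translate([1307, 136, 434]) cube([84, 1409, 25]);
translate([1440, 136, 434]) cube([84, 1409, 25]);
translate([1573, 136, 434]) cube([84, 1409, 25]);
translate([1706, 136, 434]) cube([84, 1409, 25]);
translate([1839, 136, 434]) cube([84, 1409, 25]);
translate([1972, 136, 434]) cube([84, 1409, 25]);
translate([2105, 136, 434]) cube([84, 1409, 25]);
translate([2238, 136, 434]) cube([84, 1409, 25]);


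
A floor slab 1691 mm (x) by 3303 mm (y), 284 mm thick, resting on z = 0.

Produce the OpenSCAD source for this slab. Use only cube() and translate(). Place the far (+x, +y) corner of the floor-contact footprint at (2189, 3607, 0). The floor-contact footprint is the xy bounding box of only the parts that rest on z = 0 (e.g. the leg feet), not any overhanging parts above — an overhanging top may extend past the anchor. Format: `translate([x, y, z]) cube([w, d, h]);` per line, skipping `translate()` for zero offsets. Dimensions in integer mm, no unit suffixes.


translate([498, 304, 0]) cube([1691, 3303, 284]);


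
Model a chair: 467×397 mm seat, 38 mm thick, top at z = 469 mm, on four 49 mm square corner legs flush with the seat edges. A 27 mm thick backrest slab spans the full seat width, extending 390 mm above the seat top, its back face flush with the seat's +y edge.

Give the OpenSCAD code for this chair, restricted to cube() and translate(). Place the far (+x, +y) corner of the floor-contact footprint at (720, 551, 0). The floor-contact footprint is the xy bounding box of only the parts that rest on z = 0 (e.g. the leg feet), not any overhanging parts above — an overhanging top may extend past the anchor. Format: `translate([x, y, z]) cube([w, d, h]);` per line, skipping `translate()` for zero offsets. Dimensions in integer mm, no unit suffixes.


translate([253, 154, 431]) cube([467, 397, 38]);
translate([253, 154, 0]) cube([49, 49, 431]);
translate([671, 154, 0]) cube([49, 49, 431]);
translate([253, 502, 0]) cube([49, 49, 431]);
translate([671, 502, 0]) cube([49, 49, 431]);
translate([253, 524, 469]) cube([467, 27, 390]);


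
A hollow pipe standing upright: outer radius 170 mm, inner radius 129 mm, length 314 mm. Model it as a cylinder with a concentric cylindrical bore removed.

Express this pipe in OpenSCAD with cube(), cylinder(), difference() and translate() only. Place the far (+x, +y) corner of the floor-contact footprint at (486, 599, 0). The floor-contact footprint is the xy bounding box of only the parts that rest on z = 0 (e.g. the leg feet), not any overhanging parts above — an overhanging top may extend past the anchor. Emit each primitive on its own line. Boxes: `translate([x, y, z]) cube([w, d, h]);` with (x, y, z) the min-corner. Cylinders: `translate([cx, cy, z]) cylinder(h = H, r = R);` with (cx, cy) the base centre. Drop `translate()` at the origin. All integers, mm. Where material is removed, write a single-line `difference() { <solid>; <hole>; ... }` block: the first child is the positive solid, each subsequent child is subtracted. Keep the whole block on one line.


difference() { translate([316, 429, 0]) cylinder(h = 314, r = 170); translate([316, 429, 0]) cylinder(h = 314, r = 129); }


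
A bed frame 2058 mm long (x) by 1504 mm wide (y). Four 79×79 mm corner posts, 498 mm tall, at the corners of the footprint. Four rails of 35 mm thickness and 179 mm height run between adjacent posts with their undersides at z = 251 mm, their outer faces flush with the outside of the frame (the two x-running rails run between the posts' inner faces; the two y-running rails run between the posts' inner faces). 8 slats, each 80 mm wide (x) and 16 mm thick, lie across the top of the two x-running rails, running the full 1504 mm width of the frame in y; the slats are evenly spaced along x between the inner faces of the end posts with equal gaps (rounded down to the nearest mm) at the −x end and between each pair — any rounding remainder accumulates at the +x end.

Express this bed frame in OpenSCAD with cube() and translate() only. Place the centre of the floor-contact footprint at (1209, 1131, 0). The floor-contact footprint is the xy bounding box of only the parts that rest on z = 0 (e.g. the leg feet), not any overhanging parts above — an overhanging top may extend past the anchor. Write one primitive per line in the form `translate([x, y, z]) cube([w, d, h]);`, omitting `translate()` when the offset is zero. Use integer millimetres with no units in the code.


// slat z = rail_z + rail_h = 251 + 179 = 430
// slat gap = ⌊(1900 − 8·80) / 9⌋ = 140
translate([180, 379, 0]) cube([79, 79, 498]);
translate([180, 1804, 0]) cube([79, 79, 498]);
translate([2159, 379, 0]) cube([79, 79, 498]);
translate([2159, 1804, 0]) cube([79, 79, 498]);
translate([259, 379, 251]) cube([1900, 35, 179]);
translate([259, 1848, 251]) cube([1900, 35, 179]);
translate([180, 458, 251]) cube([35, 1346, 179]);
translate([2203, 458, 251]) cube([35, 1346, 179]);
translate([399, 379, 430]) cube([80, 1504, 16]);
translate([619, 379, 430]) cube([80, 1504, 16]);
translate([839, 379, 430]) cube([80, 1504, 16]);
translate([1059, 379, 430]) cube([80, 1504, 16]);
translate([1279, 379, 430]) cube([80, 1504, 16]);
translate([1499, 379, 430]) cube([80, 1504, 16]);
translate([1719, 379, 430]) cube([80, 1504, 16]);
translate([1939, 379, 430]) cube([80, 1504, 16]);


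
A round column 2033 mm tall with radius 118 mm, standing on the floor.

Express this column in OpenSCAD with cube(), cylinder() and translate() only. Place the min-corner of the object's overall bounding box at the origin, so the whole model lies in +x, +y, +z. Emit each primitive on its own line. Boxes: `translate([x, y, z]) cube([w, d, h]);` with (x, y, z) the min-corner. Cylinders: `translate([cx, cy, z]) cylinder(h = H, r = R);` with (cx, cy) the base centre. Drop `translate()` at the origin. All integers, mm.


translate([118, 118, 0]) cylinder(h = 2033, r = 118);


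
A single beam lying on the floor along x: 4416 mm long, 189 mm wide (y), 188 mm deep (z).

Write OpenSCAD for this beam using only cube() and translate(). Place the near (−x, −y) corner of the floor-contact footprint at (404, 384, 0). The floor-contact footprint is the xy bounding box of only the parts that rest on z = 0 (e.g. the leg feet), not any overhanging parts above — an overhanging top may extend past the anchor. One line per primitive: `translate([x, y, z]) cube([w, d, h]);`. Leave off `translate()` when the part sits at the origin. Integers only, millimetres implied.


translate([404, 384, 0]) cube([4416, 189, 188]);


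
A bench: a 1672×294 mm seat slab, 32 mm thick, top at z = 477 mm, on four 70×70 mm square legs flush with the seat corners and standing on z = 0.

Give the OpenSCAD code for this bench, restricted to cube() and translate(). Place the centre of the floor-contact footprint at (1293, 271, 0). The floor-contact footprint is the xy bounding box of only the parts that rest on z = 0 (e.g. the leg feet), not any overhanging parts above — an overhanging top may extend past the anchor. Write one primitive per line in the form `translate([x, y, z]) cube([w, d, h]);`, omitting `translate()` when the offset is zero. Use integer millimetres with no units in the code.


// leg_h = 477 − 32 = 445
translate([457, 124, 445]) cube([1672, 294, 32]);
translate([457, 124, 0]) cube([70, 70, 445]);
translate([457, 348, 0]) cube([70, 70, 445]);
translate([2059, 124, 0]) cube([70, 70, 445]);
translate([2059, 348, 0]) cube([70, 70, 445]);


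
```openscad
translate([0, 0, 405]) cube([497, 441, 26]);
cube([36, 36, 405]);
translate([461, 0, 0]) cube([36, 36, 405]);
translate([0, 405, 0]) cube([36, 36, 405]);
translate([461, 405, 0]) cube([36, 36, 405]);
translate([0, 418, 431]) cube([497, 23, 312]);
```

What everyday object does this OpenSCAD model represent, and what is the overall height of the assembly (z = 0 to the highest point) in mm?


A chair. The overall height is 743 mm.

A slab on four corner posts with a tall panel at the back — a chair. The seat slab sits at z = 405 with thickness 26, and the 312 mm backrest starts at the seat top, so the overall height is 405 + 26 + 312 = 743 mm.


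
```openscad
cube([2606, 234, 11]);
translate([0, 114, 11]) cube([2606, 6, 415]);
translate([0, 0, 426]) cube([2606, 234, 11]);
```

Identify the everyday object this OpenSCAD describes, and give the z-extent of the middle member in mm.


An I-beam. The web height is 415 mm.

Two wide flanges with a thin centred web — an I-beam. Overall 437 mm minus two 11 mm flanges gives a web of 437 − 2·11 = 415 mm.


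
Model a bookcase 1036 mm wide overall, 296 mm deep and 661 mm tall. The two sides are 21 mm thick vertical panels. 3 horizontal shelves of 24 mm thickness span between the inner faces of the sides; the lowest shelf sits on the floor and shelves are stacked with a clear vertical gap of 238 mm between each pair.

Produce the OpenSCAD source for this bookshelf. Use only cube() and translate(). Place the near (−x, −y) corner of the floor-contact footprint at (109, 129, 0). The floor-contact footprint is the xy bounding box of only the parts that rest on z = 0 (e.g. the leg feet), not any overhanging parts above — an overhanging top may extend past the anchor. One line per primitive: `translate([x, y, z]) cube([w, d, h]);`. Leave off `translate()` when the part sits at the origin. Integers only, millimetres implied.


translate([109, 129, 0]) cube([21, 296, 661]);
translate([1124, 129, 0]) cube([21, 296, 661]);
translate([130, 129, 0]) cube([994, 296, 24]);
translate([130, 129, 262]) cube([994, 296, 24]);
translate([130, 129, 524]) cube([994, 296, 24]);


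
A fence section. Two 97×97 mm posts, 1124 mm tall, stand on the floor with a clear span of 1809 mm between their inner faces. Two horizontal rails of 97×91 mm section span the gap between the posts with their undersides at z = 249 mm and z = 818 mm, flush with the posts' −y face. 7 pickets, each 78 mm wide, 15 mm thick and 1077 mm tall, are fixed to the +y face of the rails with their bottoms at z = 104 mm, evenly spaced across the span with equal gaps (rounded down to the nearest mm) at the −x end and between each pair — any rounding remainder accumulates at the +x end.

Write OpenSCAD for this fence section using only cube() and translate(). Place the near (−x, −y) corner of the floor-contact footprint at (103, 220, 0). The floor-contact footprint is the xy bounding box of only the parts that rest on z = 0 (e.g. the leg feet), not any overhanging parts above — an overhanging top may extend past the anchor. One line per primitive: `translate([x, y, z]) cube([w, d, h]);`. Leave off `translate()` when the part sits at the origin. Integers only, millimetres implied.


translate([103, 220, 0]) cube([97, 97, 1124]);
translate([2009, 220, 0]) cube([97, 97, 1124]);
translate([200, 220, 249]) cube([1809, 97, 91]);
translate([200, 220, 818]) cube([1809, 97, 91]);
translate([357, 317, 104]) cube([78, 15, 1077]);
translate([592, 317, 104]) cube([78, 15, 1077]);
translate([827, 317, 104]) cube([78, 15, 1077]);
translate([1062, 317, 104]) cube([78, 15, 1077]);
translate([1297, 317, 104]) cube([78, 15, 1077]);
translate([1532, 317, 104]) cube([78, 15, 1077]);
translate([1767, 317, 104]) cube([78, 15, 1077]);


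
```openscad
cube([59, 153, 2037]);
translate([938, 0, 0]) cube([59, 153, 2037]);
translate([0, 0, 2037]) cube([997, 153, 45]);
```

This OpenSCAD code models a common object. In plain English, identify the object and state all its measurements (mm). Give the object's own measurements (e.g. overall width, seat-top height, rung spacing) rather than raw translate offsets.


A door frame. The clear opening is 879 mm wide and 2037 mm high. Two 59 mm wide jambs, 153 mm deep, stand either side of the opening from the floor to the top of the opening. A 45 mm thick head sits across the top of both jambs, spanning the full outside width of the frame.


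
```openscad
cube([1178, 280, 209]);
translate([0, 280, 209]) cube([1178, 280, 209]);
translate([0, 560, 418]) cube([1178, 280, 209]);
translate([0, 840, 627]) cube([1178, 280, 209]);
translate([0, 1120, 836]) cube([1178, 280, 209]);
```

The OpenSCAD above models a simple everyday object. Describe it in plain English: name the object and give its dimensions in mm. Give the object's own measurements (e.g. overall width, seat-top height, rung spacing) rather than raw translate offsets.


A straight staircase of 5 solid steps. Each step is 1178 mm wide (x), 280 mm deep (y, the going) and 209 mm tall (the rise). The first step rests on the floor; each subsequent step sits one going further in +y and one rise higher in +z, directly behind and above the previous step with no overlap.


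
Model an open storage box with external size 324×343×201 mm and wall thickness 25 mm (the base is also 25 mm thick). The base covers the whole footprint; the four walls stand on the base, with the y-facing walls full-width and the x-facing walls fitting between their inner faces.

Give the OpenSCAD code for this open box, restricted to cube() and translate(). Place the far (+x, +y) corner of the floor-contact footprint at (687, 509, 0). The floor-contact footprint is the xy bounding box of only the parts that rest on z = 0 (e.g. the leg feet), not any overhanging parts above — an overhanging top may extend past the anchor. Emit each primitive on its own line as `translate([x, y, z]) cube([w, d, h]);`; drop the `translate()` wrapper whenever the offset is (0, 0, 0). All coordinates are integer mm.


translate([363, 166, 0]) cube([324, 343, 25]);
translate([363, 166, 25]) cube([324, 25, 176]);
translate([363, 484, 25]) cube([324, 25, 176]);
translate([363, 191, 25]) cube([25, 293, 176]);
translate([662, 191, 25]) cube([25, 293, 176]);


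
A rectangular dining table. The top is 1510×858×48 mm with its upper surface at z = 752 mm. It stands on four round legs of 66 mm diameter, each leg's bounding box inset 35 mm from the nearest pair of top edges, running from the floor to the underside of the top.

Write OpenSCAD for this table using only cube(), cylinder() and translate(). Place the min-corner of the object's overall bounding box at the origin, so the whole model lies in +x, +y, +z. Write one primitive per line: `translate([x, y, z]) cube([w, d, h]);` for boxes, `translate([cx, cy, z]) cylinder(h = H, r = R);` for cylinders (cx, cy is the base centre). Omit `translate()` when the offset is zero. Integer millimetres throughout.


translate([0, 0, 704]) cube([1510, 858, 48]);
translate([68, 68, 0]) cylinder(h = 704, r = 33);
translate([1442, 68, 0]) cylinder(h = 704, r = 33);
translate([68, 790, 0]) cylinder(h = 704, r = 33);
translate([1442, 790, 0]) cylinder(h = 704, r = 33);


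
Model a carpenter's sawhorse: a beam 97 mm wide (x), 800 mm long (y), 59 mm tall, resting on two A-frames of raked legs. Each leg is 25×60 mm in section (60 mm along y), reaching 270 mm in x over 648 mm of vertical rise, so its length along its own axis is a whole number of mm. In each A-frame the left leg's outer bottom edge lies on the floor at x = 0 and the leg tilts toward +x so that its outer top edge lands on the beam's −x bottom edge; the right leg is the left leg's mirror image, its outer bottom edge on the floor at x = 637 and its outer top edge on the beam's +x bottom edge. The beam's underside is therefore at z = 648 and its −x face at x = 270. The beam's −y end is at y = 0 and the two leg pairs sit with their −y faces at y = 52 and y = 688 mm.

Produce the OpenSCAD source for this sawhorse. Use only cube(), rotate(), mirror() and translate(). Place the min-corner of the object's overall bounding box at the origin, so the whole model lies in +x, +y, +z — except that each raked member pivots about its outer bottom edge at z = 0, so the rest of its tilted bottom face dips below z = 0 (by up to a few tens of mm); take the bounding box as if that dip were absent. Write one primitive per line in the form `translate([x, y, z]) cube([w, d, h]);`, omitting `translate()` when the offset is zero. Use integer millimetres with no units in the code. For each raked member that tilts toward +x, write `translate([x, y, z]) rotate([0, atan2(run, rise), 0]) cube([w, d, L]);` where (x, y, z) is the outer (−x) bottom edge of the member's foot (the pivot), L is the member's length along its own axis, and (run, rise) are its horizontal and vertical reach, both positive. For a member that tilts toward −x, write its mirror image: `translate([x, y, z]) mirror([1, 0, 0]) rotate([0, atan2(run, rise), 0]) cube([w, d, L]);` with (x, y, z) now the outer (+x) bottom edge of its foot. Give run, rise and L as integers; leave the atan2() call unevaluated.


translate([270, 0, 648]) cube([97, 800, 59]);
translate([0, 52, 0]) rotate([0, atan2(270, 648), 0]) cube([25, 60, 702]);
translate([637, 52, 0]) mirror([1, 0, 0]) rotate([0, atan2(270, 648), 0]) cube([25, 60, 702]);
translate([0, 688, 0]) rotate([0, atan2(270, 648), 0]) cube([25, 60, 702]);
translate([637, 688, 0]) mirror([1, 0, 0]) rotate([0, atan2(270, 648), 0]) cube([25, 60, 702]);


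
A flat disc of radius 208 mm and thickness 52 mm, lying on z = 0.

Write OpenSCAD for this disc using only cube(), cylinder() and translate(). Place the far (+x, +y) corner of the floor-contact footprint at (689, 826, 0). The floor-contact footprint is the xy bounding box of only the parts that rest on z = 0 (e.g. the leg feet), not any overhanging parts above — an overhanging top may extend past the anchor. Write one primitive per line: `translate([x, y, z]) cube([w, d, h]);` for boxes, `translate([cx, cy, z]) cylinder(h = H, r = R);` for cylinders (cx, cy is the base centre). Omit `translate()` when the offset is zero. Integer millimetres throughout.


translate([481, 618, 0]) cylinder(h = 52, r = 208);


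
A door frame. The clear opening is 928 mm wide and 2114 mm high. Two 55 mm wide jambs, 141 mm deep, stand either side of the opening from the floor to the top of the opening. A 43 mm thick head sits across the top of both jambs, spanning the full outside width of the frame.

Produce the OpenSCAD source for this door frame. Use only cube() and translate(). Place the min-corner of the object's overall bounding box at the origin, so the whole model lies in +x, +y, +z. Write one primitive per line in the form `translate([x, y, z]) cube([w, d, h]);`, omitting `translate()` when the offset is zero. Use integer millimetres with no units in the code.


cube([55, 141, 2114]);
translate([983, 0, 0]) cube([55, 141, 2114]);
translate([0, 0, 2114]) cube([1038, 141, 43]);


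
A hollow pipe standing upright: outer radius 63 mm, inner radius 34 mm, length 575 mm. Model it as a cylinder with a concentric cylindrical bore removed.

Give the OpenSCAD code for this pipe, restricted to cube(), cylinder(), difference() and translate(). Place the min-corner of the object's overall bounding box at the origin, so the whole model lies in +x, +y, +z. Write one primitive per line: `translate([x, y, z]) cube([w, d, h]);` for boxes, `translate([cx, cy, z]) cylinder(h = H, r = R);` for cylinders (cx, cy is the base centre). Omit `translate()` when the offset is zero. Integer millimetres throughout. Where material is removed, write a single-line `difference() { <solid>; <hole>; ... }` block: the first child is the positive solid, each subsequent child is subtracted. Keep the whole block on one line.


difference() { translate([63, 63, 0]) cylinder(h = 575, r = 63); translate([63, 63, 0]) cylinder(h = 575, r = 34); }


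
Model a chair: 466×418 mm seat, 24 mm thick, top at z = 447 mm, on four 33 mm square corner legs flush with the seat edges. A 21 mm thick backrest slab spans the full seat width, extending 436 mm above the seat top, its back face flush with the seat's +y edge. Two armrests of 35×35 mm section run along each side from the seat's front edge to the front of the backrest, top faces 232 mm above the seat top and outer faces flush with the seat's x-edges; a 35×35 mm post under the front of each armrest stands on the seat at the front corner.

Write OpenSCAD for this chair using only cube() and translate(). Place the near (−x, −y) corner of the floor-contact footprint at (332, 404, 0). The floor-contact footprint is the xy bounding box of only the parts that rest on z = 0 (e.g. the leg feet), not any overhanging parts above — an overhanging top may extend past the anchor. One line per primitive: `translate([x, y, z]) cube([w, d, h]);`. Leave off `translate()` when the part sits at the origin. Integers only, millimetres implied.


// leg_h = 447 - 24 = 423
// arm post h = 232 - 35 = 197
translate([332, 404, 423]) cube([466, 418, 24]);
translate([332, 404, 0]) cube([33, 33, 423]);
translate([765, 404, 0]) cube([33, 33, 423]);
translate([332, 789, 0]) cube([33, 33, 423]);
translate([765, 789, 0]) cube([33, 33, 423]);
translate([332, 801, 447]) cube([466, 21, 436]);
translate([332, 404, 644]) cube([35, 397, 35]);
translate([763, 404, 644]) cube([35, 397, 35]);
translate([332, 404, 447]) cube([35, 35, 197]);
translate([763, 404, 447]) cube([35, 35, 197]);


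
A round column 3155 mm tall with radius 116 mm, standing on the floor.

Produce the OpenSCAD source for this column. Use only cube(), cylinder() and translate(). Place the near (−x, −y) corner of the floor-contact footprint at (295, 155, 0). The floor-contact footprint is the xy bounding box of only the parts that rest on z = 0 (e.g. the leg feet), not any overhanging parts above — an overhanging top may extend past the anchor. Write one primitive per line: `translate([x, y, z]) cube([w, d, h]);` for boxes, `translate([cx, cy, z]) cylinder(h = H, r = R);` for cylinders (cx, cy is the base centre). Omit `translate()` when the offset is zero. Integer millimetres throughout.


translate([411, 271, 0]) cylinder(h = 3155, r = 116);


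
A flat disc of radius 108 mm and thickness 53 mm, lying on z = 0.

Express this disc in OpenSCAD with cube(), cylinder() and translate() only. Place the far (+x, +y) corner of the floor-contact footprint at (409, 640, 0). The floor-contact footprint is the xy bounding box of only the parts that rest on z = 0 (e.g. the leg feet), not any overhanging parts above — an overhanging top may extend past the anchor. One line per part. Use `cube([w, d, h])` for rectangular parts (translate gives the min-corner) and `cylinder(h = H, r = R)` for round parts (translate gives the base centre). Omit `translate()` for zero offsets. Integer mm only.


translate([301, 532, 0]) cylinder(h = 53, r = 108);


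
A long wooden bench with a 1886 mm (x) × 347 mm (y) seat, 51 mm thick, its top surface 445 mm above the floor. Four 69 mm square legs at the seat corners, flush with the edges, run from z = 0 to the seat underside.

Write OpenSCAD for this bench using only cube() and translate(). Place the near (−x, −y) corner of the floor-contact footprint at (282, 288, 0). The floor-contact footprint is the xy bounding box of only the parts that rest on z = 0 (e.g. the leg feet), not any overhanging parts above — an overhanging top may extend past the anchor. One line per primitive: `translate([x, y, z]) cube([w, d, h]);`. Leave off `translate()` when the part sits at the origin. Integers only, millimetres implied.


translate([282, 288, 394]) cube([1886, 347, 51]);
translate([282, 288, 0]) cube([69, 69, 394]);
translate([282, 566, 0]) cube([69, 69, 394]);
translate([2099, 288, 0]) cube([69, 69, 394]);
translate([2099, 566, 0]) cube([69, 69, 394]);


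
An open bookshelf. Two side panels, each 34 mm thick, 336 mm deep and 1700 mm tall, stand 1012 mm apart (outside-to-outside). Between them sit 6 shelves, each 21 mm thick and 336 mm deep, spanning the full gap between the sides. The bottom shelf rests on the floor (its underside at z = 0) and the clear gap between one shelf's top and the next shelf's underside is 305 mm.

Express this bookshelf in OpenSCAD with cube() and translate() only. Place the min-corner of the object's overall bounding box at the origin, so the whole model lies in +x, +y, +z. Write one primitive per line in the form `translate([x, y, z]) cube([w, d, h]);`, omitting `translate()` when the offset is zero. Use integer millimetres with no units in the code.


cube([34, 336, 1700]);
translate([978, 0, 0]) cube([34, 336, 1700]);
translate([34, 0, 0]) cube([944, 336, 21]);
translate([34, 0, 326]) cube([944, 336, 21]);
translate([34, 0, 652]) cube([944, 336, 21]);
translate([34, 0, 978]) cube([944, 336, 21]);
translate([34, 0, 1304]) cube([944, 336, 21]);
translate([34, 0, 1630]) cube([944, 336, 21]);


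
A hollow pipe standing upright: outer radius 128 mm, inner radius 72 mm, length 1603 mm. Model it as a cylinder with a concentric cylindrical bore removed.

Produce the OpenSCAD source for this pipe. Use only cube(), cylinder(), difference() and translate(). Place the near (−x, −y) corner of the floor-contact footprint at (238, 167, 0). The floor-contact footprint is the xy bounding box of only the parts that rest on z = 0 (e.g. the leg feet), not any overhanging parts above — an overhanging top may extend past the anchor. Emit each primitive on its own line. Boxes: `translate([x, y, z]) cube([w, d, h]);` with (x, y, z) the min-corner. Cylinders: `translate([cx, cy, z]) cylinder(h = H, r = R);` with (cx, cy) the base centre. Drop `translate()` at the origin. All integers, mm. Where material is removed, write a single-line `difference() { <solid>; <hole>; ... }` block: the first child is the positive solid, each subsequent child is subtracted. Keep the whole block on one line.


difference() { translate([366, 295, 0]) cylinder(h = 1603, r = 128); translate([366, 295, 0]) cylinder(h = 1603, r = 72); }
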